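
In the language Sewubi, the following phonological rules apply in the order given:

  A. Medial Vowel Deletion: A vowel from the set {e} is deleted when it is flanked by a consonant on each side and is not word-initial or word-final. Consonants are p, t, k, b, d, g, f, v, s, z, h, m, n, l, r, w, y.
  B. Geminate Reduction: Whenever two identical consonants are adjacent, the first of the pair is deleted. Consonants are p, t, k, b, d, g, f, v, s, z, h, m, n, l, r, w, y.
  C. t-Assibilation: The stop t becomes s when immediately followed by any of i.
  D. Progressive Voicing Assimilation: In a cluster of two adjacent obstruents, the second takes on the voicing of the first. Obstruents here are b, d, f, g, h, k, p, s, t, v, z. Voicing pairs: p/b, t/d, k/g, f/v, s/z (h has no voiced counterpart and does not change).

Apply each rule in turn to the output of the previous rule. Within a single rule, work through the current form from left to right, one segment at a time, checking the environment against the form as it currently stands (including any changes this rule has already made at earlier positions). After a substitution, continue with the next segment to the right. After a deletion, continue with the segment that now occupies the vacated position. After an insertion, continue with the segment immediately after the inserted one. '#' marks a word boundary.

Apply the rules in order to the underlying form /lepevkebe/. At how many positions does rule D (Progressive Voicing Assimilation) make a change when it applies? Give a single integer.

A Medial Vowel Deletion: [lepevkebe] → [lpvkbe]
B Geminate Reduction: no change — [lpvkbe]
C t-Assibilation: no change — [lpvkbe]
D Progressive Voicing Assimilation: [lpvkbe] → [lpfkpe]
Rule D changed 2 position(s).

2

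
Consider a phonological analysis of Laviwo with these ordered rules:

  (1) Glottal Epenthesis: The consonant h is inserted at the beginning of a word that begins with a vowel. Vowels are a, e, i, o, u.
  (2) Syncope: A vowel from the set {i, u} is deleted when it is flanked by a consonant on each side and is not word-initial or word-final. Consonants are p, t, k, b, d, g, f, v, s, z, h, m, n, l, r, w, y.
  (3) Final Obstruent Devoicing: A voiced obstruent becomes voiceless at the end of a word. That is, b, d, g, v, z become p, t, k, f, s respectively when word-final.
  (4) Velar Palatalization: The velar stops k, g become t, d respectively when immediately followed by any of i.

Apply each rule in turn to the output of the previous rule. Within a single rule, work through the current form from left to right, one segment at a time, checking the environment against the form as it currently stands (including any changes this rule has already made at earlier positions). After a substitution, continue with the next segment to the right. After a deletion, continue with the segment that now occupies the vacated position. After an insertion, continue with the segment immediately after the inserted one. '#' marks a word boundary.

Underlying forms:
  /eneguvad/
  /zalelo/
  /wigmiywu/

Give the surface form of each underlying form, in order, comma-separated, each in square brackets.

[henegvat], [zalelo], [wgmywu]

/eneguvad/:
  (1) Glottal Epenthesis: [eneguvad] → [heneguvad]
  (2) Syncope: [heneguvad] → [henegvad]
  (3) Final Obstruent Devoicing: [henegvad] → [henegvat]
  (4) Velar Palatalization: no change — [henegvat]
/zalelo/:
  (1) Glottal Epenthesis: no change — [zalelo]
  (2) Syncope: no change — [zalelo]
  (3) Final Obstruent Devoicing: no change — [zalelo]
  (4) Velar Palatalization: no change — [zalelo]
/wigmiywu/:
  (1) Glottal Epenthesis: no change — [wigmiywu]
  (2) Syncope: [wigmiywu] → [wgmywu]
  (3) Final Obstruent Devoicing: no change — [wgmywu]
  (4) Velar Palatalization: no change — [wgmywu]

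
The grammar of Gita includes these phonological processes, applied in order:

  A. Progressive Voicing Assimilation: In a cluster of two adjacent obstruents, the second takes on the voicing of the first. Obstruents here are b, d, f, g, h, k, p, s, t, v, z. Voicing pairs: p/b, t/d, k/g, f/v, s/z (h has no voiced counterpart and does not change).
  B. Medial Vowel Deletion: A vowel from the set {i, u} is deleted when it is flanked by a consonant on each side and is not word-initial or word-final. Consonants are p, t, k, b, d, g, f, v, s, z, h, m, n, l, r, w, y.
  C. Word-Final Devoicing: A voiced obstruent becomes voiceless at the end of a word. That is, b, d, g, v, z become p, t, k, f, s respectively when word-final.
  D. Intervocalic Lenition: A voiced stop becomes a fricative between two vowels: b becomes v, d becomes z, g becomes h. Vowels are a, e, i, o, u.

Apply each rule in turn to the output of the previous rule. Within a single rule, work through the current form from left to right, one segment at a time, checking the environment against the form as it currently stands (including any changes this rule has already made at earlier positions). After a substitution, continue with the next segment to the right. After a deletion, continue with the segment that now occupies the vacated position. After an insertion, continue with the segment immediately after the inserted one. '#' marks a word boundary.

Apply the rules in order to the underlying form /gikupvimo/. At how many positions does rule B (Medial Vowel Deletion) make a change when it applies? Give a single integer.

A Progressive Voicing Assimilation: [gikupvimo] → [gikupfimo]
B Medial Vowel Deletion: [gikupfimo] → [gkpfmo]
C Word-Final Devoicing: no change — [gkpfmo]
D Intervocalic Lenition: no change — [gkpfmo]
Rule B changed 3 position(s).

3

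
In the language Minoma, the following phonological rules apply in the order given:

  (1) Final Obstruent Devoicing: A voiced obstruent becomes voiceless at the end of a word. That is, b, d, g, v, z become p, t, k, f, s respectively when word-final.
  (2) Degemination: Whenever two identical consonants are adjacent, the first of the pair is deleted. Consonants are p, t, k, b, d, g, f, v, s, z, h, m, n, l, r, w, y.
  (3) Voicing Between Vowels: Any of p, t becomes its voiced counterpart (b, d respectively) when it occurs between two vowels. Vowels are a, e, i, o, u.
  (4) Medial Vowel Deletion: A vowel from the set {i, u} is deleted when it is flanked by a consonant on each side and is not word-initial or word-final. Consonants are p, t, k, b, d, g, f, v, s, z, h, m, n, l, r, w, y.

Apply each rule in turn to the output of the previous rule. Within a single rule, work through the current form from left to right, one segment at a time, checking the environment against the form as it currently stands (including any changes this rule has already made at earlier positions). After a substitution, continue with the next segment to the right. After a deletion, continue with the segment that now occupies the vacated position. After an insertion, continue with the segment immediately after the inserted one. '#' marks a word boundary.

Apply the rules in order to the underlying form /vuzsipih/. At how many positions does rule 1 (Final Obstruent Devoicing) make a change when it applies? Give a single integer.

(1) Final Obstruent Devoicing: no change — [vuzsipih]
(2) Degemination: no change — [vuzsipih]
(3) Voicing Between Vowels: [vuzsipih] → [vuzsibih]
(4) Medial Vowel Deletion: [vuzsibih] → [vzsbh]
Rule 1 changed 0 position(s).

0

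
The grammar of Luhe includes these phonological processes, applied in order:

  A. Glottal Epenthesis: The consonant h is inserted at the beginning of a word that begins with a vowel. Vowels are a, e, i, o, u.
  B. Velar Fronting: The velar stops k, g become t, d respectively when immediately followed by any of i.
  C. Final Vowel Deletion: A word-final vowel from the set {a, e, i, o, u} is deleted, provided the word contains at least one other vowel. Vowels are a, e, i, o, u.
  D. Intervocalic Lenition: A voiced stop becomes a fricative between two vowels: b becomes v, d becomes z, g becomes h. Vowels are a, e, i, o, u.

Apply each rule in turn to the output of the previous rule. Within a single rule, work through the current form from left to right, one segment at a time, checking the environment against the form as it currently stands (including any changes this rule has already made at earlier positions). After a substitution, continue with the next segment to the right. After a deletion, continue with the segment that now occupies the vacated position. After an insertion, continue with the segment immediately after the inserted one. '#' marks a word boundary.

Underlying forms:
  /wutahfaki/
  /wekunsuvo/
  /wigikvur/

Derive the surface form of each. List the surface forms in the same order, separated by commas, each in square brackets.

/wutahfaki/:
  A Glottal Epenthesis: no change — [wutahfaki]
  B Velar Fronting: [wutahfaki] → [wutahfati]
  C Final Vowel Deletion: [wutahfati] → [wutahfat]
  D Intervocalic Lenition: no change — [wutahfat]
/wekunsuvo/:
  A Glottal Epenthesis: no change — [wekunsuvo]
  B Velar Fronting: no change — [wekunsuvo]
  C Final Vowel Deletion: [wekunsuvo] → [wekunsuv]
  D Intervocalic Lenition: no change — [wekunsuv]
/wigikvur/:
  A Glottal Epenthesis: no change — [wigikvur]
  B Velar Fronting: [wigikvur] → [widikvur]
  C Final Vowel Deletion: no change — [widikvur]
  D Intervocalic Lenition: [widikvur] → [wizikvur]

[wutahfat], [wekunsuv], [wizikvur]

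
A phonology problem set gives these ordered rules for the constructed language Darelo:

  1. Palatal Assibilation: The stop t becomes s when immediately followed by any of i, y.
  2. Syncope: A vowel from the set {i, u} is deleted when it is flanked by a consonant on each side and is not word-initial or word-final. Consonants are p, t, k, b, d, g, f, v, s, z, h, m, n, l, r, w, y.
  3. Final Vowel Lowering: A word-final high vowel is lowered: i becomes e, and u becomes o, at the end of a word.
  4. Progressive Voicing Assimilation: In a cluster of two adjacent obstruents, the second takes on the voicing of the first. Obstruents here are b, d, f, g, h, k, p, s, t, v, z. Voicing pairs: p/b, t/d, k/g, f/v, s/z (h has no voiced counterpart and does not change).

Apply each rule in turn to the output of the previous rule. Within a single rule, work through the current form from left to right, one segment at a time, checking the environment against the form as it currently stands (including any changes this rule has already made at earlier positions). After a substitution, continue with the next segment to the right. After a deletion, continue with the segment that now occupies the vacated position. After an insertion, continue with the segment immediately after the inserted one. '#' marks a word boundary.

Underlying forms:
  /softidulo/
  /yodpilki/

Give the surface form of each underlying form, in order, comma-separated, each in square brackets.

[sofstlo], [yodblke]

/softidulo/:
  1 Palatal Assibilation: [softidulo] → [sofsidulo]
  2 Syncope: [sofsidulo] → [sofsdlo]
  3 Final Vowel Lowering: no change — [sofsdlo]
  4 Progressive Voicing Assimilation: [sofsdlo] → [sofstlo]
/yodpilki/:
  1 Palatal Assibilation: no change — [yodpilki]
  2 Syncope: [yodpilki] → [yodplki]
  3 Final Vowel Lowering: [yodplki] → [yodplke]
  4 Progressive Voicing Assimilation: [yodplke] → [yodblke]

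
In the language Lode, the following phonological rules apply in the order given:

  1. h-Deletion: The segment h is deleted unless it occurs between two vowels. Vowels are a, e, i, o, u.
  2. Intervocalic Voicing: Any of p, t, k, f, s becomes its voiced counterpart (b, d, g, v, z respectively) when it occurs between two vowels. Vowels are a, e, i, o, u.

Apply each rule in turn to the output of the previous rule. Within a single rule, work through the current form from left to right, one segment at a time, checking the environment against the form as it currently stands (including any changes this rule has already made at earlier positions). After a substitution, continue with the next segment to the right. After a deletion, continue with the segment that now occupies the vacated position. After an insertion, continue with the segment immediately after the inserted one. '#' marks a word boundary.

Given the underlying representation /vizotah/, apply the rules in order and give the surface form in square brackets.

1 h-Deletion: [vizotah] → [vizota]
2 Intervocalic Voicing: [vizota] → [vizoda]

[vizoda]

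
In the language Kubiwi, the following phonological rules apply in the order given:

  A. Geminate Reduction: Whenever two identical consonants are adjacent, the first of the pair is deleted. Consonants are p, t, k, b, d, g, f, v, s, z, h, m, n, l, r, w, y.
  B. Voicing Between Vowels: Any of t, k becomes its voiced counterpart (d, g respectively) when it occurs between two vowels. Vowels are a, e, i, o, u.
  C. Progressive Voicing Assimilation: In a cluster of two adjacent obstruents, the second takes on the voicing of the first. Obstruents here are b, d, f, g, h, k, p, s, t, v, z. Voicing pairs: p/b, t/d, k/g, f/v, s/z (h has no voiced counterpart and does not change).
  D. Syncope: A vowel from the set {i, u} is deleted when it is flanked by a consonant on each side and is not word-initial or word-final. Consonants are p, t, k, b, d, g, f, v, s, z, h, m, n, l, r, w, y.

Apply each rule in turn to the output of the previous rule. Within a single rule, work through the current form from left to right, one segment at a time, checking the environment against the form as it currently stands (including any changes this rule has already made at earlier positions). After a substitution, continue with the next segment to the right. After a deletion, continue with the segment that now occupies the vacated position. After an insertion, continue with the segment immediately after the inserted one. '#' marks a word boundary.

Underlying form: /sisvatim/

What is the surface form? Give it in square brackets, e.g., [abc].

A Geminate Reduction: no change — [sisvatim]
B Voicing Between Vowels: [sisvatim] → [sisvadim]
C Progressive Voicing Assimilation: [sisvadim] → [sisfadim]
D Syncope: [sisfadim] → [ssfadm]

[ssfadm]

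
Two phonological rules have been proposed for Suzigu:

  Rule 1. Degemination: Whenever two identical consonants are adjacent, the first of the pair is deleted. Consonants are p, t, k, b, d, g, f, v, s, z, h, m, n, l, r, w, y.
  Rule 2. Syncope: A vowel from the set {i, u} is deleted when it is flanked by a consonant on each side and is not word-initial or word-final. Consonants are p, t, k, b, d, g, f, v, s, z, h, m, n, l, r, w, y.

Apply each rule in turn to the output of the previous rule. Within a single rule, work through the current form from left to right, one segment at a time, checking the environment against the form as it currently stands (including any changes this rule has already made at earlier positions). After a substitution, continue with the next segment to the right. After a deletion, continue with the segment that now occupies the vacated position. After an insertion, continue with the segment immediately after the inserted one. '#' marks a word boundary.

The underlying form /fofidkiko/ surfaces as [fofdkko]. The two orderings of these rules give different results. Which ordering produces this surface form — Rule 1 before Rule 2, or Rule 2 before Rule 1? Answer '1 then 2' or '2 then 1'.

1 then 2

Order 1 then 2:
  1 Degemination: no change — [fofidkiko]
  2 Syncope: [fofidkiko] → [fofdkko]
  result: [fofdkko]
Order 2 then 1:
  2 Syncope: [fofidkiko] → [fofdkko]
  1 Degemination: [fofdkko] → [fofdko]
  result: [fofdko]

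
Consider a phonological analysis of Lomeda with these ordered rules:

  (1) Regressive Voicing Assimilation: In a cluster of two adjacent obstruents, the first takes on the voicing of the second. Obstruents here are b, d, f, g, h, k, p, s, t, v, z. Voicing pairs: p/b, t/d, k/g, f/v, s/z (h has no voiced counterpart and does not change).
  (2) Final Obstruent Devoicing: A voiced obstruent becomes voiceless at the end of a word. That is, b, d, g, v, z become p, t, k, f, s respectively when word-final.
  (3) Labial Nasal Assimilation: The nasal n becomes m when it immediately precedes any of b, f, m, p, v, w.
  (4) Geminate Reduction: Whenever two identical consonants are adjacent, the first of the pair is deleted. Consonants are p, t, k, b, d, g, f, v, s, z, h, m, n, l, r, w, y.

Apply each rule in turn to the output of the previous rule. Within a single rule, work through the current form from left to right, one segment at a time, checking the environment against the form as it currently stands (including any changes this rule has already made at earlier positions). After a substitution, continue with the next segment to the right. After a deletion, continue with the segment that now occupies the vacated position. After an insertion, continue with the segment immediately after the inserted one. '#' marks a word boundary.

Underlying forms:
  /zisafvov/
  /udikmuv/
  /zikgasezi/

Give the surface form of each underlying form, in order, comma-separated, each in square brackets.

/zisafvov/:
  (1) Regressive Voicing Assimilation: [zisafvov] → [zisavvov]
  (2) Final Obstruent Devoicing: [zisavvov] → [zisavvof]
  (3) Labial Nasal Assimilation: no change — [zisavvof]
  (4) Geminate Reduction: [zisavvof] → [zisavof]
/udikmuv/:
  (1) Regressive Voicing Assimilation: no change — [udikmuv]
  (2) Final Obstruent Devoicing: [udikmuv] → [udikmuf]
  (3) Labial Nasal Assimilation: no change — [udikmuf]
  (4) Geminate Reduction: no change — [udikmuf]
/zikgasezi/:
  (1) Regressive Voicing Assimilation: [zikgasezi] → [ziggasezi]
  (2) Final Obstruent Devoicing: no change — [ziggasezi]
  (3) Labial Nasal Assimilation: no change — [ziggasezi]
  (4) Geminate Reduction: [ziggasezi] → [zigasezi]

[zisavof], [udikmuf], [zigasezi]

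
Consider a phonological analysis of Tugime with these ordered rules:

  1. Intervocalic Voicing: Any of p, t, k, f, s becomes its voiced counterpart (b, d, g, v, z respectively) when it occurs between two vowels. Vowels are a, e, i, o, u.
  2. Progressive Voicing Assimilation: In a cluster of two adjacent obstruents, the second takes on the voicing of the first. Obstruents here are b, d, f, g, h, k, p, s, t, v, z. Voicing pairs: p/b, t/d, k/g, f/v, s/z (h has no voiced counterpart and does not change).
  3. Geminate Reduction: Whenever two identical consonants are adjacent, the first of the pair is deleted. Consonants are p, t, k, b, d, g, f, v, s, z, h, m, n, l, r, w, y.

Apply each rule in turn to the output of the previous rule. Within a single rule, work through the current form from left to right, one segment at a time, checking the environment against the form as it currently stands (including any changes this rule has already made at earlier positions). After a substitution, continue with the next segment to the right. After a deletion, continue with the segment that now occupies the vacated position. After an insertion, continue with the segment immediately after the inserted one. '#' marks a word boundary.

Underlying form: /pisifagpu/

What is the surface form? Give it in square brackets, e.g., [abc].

1 Intervocalic Voicing: [pisifagpu] → [pizivagpu]
2 Progressive Voicing Assimilation: [pizivagpu] → [pizivagbu]
3 Geminate Reduction: no change — [pizivagbu]

[pizivagbu]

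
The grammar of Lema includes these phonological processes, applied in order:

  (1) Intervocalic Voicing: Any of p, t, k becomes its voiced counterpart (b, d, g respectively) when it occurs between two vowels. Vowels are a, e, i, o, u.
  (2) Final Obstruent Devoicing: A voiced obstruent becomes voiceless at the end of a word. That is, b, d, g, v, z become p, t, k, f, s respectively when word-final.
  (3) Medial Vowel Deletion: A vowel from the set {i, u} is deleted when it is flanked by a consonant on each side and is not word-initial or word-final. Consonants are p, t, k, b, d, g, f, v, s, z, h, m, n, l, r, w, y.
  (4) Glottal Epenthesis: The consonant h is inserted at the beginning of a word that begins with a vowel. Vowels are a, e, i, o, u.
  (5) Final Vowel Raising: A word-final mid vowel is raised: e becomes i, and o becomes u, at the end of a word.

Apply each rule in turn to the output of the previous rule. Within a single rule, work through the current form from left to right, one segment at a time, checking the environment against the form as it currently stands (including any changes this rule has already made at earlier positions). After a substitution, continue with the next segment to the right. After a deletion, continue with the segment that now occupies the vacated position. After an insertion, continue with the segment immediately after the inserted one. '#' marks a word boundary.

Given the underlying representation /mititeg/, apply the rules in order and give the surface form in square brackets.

(1) Intervocalic Voicing: [mititeg] → [midideg]
(2) Final Obstruent Devoicing: [midideg] → [mididek]
(3) Medial Vowel Deletion: [mididek] → [mddek]
(4) Glottal Epenthesis: no change — [mddek]
(5) Final Vowel Raising: no change — [mddek]

[mddek]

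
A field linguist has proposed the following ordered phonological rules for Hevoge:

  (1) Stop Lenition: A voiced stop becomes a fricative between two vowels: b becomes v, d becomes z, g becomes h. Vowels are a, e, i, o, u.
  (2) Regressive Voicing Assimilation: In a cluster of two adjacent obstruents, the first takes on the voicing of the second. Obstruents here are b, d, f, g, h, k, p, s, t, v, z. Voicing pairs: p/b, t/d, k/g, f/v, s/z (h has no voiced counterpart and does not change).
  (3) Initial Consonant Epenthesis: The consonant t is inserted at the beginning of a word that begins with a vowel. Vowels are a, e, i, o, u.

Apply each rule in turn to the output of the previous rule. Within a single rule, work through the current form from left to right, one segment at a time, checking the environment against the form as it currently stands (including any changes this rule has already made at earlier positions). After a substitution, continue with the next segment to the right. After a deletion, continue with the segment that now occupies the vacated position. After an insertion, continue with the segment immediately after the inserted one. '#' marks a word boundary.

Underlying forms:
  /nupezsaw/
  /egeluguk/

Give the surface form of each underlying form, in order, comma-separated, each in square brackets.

/nupezsaw/:
  (1) Stop Lenition: no change — [nupezsaw]
  (2) Regressive Voicing Assimilation: [nupezsaw] → [nupessaw]
  (3) Initial Consonant Epenthesis: no change — [nupessaw]
/egeluguk/:
  (1) Stop Lenition: [egeluguk] → [eheluhuk]
  (2) Regressive Voicing Assimilation: no change — [eheluhuk]
  (3) Initial Consonant Epenthesis: [eheluhuk] → [teheluhuk]

[nupessaw], [teheluhuk]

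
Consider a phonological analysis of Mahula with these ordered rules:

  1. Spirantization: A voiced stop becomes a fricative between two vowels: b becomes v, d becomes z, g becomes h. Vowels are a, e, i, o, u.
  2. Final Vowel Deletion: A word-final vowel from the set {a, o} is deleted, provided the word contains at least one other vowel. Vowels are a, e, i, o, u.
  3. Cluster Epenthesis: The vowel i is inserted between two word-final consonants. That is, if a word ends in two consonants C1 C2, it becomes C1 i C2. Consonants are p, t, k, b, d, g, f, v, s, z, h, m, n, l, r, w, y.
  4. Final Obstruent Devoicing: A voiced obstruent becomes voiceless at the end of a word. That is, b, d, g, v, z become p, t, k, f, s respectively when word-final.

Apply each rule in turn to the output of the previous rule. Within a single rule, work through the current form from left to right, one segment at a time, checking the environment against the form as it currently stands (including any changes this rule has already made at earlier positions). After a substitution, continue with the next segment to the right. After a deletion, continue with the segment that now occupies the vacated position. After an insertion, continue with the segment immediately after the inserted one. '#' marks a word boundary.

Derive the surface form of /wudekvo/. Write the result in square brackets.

1 Spirantization: [wudekvo] → [wuzekvo]
2 Final Vowel Deletion: [wuzekvo] → [wuzekv]
3 Cluster Epenthesis: [wuzekv] → [wuzekiv]
4 Final Obstruent Devoicing: [wuzekiv] → [wuzekif]

[wuzekif]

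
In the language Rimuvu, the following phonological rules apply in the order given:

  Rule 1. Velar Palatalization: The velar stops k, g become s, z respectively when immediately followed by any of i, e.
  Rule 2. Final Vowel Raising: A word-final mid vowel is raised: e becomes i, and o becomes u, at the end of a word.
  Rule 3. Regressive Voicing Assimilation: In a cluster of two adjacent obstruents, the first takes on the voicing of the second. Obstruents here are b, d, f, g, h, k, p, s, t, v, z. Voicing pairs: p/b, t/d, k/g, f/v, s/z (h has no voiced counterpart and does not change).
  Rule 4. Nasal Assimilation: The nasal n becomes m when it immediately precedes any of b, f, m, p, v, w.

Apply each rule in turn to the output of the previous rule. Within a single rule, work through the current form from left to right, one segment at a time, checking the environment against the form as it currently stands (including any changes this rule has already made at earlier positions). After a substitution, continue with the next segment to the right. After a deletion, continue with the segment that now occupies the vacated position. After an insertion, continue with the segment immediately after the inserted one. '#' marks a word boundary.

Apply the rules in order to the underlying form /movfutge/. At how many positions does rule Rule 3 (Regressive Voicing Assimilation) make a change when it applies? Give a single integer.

Rule 1 Velar Palatalization: [movfutge] → [movfutze]
Rule 2 Final Vowel Raising: [movfutze] → [movfutzi]
Rule 3 Regressive Voicing Assimilation: [movfutzi] → [moffudzi]
Rule 4 Nasal Assimilation: no change — [moffudzi]
Rule Rule 3 changed 2 position(s).

2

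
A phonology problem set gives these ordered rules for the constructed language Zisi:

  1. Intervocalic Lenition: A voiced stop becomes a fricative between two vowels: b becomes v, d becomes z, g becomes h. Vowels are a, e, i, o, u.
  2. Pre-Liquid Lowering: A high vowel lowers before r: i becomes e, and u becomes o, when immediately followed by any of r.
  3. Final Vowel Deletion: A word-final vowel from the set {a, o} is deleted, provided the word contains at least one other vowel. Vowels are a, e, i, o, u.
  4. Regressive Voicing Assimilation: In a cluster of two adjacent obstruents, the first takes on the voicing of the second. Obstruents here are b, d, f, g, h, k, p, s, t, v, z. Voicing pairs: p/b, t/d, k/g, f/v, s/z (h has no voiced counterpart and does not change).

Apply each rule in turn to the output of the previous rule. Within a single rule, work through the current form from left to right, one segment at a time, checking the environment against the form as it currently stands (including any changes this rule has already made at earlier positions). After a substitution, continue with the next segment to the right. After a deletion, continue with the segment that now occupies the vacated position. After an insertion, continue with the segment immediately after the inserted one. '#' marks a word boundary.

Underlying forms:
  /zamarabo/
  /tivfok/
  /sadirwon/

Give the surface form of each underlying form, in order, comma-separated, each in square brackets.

[zamarav], [tiffok], [sazerwon]

/zamarabo/:
  1 Intervocalic Lenition: [zamarabo] → [zamaravo]
  2 Pre-Liquid Lowering: no change — [zamaravo]
  3 Final Vowel Deletion: [zamaravo] → [zamarav]
  4 Regressive Voicing Assimilation: no change — [zamarav]
/tivfok/:
  1 Intervocalic Lenition: no change — [tivfok]
  2 Pre-Liquid Lowering: no change — [tivfok]
  3 Final Vowel Deletion: no change — [tivfok]
  4 Regressive Voicing Assimilation: [tivfok] → [tiffok]
/sadirwon/:
  1 Intervocalic Lenition: [sadirwon] → [sazirwon]
  2 Pre-Liquid Lowering: [sazirwon] → [sazerwon]
  3 Final Vowel Deletion: no change — [sazerwon]
  4 Regressive Voicing Assimilation: no change — [sazerwon]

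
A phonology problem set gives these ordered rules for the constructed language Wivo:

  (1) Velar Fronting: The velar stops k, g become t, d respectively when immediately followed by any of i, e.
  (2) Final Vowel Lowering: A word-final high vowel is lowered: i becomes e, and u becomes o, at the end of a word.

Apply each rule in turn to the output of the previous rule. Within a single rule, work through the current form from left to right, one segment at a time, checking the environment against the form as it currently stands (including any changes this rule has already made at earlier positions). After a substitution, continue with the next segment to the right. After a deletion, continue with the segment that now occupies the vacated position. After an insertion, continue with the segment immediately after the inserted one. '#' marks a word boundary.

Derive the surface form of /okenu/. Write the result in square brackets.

(1) Velar Fronting: [okenu] → [otenu]
(2) Final Vowel Lowering: [otenu] → [oteno]

[oteno]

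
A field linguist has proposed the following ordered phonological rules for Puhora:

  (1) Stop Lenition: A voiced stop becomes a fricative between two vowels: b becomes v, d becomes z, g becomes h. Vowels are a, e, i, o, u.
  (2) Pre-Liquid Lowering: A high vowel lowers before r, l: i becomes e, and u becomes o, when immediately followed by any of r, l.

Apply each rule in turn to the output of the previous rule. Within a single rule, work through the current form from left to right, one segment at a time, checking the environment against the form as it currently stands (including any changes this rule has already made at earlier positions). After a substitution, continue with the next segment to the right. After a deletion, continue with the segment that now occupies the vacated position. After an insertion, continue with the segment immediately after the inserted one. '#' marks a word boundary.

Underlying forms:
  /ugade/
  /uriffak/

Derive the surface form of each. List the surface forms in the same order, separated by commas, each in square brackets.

[uhaze], [oriffak]

/ugade/:
  (1) Stop Lenition: [ugade] → [uhaze]
  (2) Pre-Liquid Lowering: no change — [uhaze]
/uriffak/:
  (1) Stop Lenition: no change — [uriffak]
  (2) Pre-Liquid Lowering: [uriffak] → [oriffak]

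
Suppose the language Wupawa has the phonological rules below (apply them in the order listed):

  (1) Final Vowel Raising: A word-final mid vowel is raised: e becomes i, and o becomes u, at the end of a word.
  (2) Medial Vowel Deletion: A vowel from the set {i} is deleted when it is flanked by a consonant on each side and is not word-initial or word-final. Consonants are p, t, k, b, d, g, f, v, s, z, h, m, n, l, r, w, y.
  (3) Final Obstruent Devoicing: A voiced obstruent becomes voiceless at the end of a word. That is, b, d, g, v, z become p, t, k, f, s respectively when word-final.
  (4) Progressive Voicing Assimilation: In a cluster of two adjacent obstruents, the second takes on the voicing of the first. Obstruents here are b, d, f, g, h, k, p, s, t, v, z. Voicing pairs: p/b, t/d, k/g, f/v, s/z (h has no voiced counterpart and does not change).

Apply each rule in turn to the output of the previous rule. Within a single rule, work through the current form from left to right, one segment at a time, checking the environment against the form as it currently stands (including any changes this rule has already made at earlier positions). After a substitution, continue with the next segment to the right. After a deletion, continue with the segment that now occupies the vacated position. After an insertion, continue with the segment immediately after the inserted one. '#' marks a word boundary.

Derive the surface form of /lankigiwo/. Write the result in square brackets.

(1) Final Vowel Raising: [lankigiwo] → [lankigiwu]
(2) Medial Vowel Deletion: [lankigiwu] → [lankgwu]
(3) Final Obstruent Devoicing: no change — [lankgwu]
(4) Progressive Voicing Assimilation: [lankgwu] → [lankkwu]

[lankkwu]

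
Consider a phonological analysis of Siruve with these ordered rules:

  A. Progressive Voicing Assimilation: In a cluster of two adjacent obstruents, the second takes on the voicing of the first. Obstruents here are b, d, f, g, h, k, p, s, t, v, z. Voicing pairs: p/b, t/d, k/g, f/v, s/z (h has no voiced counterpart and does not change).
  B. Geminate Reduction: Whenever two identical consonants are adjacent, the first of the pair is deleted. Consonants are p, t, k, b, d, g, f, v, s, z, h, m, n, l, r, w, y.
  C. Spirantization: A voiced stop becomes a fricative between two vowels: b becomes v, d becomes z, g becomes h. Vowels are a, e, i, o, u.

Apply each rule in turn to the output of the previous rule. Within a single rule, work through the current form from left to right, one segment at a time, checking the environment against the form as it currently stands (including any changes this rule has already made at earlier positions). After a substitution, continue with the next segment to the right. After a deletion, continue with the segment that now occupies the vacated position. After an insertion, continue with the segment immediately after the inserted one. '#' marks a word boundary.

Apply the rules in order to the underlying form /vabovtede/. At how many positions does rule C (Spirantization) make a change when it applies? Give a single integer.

A Progressive Voicing Assimilation: [vabovtede] → [vabovdede]
B Geminate Reduction: no change — [vabovdede]
C Spirantization: [vabovdede] → [vavovdeze]
Rule C changed 2 position(s).

2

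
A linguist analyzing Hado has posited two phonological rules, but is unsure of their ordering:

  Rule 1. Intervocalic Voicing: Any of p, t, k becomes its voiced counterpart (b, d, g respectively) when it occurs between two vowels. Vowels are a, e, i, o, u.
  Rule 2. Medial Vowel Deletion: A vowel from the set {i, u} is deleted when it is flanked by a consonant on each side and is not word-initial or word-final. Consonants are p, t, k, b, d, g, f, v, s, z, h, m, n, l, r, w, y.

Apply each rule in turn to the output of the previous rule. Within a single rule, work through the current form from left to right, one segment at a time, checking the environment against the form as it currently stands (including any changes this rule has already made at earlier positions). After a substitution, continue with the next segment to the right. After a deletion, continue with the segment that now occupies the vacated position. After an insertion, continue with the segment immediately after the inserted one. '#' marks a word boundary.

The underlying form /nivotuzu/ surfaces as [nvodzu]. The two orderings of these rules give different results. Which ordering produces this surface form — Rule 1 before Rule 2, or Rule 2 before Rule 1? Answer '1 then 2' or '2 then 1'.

1 then 2

Order 1 then 2:
  1 Intervocalic Voicing: [nivotuzu] → [nivoduzu]
  2 Medial Vowel Deletion: [nivoduzu] → [nvodzu]
  result: [nvodzu]
Order 2 then 1:
  2 Medial Vowel Deletion: [nivotuzu] → [nvotzu]
  1 Intervocalic Voicing: no change — [nvotzu]
  result: [nvotzu]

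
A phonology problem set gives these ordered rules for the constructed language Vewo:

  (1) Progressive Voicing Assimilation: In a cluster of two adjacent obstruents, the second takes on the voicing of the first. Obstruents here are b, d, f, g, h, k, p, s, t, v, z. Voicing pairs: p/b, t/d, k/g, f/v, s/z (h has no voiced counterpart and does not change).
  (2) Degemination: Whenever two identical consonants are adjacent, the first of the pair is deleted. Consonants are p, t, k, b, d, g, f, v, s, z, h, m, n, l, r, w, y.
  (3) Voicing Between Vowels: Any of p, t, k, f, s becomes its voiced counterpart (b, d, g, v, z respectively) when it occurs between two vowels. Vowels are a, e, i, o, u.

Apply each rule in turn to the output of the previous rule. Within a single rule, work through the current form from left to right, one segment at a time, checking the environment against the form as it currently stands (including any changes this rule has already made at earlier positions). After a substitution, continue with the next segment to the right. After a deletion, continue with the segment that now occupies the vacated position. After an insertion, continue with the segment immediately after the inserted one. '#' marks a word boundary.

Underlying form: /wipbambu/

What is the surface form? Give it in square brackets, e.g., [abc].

[wibambu]

(1) Progressive Voicing Assimilation: [wipbambu] → [wippambu]
(2) Degemination: [wippambu] → [wipambu]
(3) Voicing Between Vowels: [wipambu] → [wibambu]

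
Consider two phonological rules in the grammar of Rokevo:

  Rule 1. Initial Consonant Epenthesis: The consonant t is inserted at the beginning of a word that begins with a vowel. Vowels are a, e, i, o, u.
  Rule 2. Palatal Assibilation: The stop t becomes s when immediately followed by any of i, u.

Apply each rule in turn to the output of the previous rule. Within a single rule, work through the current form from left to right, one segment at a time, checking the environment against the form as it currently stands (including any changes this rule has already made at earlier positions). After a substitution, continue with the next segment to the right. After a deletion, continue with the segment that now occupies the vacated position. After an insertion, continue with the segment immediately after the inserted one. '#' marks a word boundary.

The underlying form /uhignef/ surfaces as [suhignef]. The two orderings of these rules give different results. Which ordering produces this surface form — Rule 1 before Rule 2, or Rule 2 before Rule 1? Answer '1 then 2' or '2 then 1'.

Order 1 then 2:
  1 Initial Consonant Epenthesis: [uhignef] → [tuhignef]
  2 Palatal Assibilation: [tuhignef] → [suhignef]
  result: [suhignef]
Order 2 then 1:
  2 Palatal Assibilation: no change — [uhignef]
  1 Initial Consonant Epenthesis: [uhignef] → [tuhignef]
  result: [tuhignef]

1 then 2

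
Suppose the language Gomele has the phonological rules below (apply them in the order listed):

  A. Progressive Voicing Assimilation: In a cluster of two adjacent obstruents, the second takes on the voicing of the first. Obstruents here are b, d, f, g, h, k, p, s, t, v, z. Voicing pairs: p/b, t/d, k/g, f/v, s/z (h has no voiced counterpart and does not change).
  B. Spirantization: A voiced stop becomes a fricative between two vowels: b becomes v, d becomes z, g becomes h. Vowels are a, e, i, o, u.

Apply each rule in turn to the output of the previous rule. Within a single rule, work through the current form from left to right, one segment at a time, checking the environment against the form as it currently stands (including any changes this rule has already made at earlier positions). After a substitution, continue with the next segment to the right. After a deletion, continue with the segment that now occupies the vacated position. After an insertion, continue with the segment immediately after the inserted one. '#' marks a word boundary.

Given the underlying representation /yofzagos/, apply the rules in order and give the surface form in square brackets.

A Progressive Voicing Assimilation: [yofzagos] → [yofsagos]
B Spirantization: [yofsagos] → [yofsahos]

[yofsahos]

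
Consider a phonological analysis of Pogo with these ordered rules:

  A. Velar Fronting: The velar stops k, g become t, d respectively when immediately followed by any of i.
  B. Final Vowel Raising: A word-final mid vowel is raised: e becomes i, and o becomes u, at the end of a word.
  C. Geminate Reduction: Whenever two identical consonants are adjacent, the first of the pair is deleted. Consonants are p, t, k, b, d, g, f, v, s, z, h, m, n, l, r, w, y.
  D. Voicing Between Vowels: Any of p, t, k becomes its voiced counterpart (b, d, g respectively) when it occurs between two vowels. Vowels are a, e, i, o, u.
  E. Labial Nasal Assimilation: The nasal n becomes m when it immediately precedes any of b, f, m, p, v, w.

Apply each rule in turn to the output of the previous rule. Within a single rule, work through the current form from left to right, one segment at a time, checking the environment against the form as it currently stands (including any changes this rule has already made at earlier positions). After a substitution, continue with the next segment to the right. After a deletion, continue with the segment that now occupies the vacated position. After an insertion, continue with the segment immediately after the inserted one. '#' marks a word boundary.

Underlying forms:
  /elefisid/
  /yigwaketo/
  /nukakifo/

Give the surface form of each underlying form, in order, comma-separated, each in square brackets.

/elefisid/:
  A Velar Fronting: no change — [elefisid]
  B Final Vowel Raising: no change — [elefisid]
  C Geminate Reduction: no change — [elefisid]
  D Voicing Between Vowels: no change — [elefisid]
  E Labial Nasal Assimilation: no change — [elefisid]
/yigwaketo/:
  A Velar Fronting: no change — [yigwaketo]
  B Final Vowel Raising: [yigwaketo] → [yigwaketu]
  C Geminate Reduction: no change — [yigwaketu]
  D Voicing Between Vowels: [yigwaketu] → [yigwagedu]
  E Labial Nasal Assimilation: no change — [yigwagedu]
/nukakifo/:
  A Velar Fronting: [nukakifo] → [nukatifo]
  B Final Vowel Raising: [nukatifo] → [nukatifu]
  C Geminate Reduction: no change — [nukatifu]
  D Voicing Between Vowels: [nukatifu] → [nugadifu]
  E Labial Nasal Assimilation: no change — [nugadifu]

[elefisid], [yigwagedu], [nugadifu]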